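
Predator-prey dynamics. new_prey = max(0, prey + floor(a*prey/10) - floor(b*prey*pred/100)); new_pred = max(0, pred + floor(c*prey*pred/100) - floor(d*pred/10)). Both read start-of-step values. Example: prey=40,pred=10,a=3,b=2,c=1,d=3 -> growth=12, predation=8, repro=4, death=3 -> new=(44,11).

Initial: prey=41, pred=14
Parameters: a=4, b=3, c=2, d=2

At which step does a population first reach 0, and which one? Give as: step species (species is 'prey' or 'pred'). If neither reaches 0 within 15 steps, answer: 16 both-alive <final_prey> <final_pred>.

Step 1: prey: 41+16-17=40; pred: 14+11-2=23
Step 2: prey: 40+16-27=29; pred: 23+18-4=37
Step 3: prey: 29+11-32=8; pred: 37+21-7=51
Step 4: prey: 8+3-12=0; pred: 51+8-10=49
First extinction: prey at step 4

Answer: 4 prey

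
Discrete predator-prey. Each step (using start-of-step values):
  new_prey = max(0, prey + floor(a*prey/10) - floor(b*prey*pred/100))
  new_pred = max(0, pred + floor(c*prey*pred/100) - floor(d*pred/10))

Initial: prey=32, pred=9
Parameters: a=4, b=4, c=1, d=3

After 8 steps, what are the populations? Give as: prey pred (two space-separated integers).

Answer: 37 10

Derivation:
Step 1: prey: 32+12-11=33; pred: 9+2-2=9
Step 2: prey: 33+13-11=35; pred: 9+2-2=9
Step 3: prey: 35+14-12=37; pred: 9+3-2=10
Step 4: prey: 37+14-14=37; pred: 10+3-3=10
Step 5: prey: 37+14-14=37; pred: 10+3-3=10
Step 6: prey: 37+14-14=37; pred: 10+3-3=10
Step 7: prey: 37+14-14=37; pred: 10+3-3=10
Step 8: prey: 37+14-14=37; pred: 10+3-3=10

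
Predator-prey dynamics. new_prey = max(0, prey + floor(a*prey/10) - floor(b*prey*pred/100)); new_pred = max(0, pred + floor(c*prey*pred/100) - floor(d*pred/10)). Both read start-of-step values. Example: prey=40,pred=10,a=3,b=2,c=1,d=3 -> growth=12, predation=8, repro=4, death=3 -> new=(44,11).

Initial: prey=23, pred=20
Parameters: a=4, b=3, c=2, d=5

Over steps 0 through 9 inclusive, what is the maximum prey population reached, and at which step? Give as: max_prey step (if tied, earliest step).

Answer: 33 9

Derivation:
Step 1: prey: 23+9-13=19; pred: 20+9-10=19
Step 2: prey: 19+7-10=16; pred: 19+7-9=17
Step 3: prey: 16+6-8=14; pred: 17+5-8=14
Step 4: prey: 14+5-5=14; pred: 14+3-7=10
Step 5: prey: 14+5-4=15; pred: 10+2-5=7
Step 6: prey: 15+6-3=18; pred: 7+2-3=6
Step 7: prey: 18+7-3=22; pred: 6+2-3=5
Step 8: prey: 22+8-3=27; pred: 5+2-2=5
Step 9: prey: 27+10-4=33; pred: 5+2-2=5
Max prey = 33 at step 9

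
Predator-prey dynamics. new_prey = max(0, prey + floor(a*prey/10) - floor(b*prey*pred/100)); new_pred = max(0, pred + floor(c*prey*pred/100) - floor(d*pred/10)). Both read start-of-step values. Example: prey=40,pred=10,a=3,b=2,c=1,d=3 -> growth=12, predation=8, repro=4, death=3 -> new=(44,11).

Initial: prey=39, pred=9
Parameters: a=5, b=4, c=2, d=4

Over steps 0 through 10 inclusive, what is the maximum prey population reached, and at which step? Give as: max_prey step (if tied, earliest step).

Answer: 44 1

Derivation:
Step 1: prey: 39+19-14=44; pred: 9+7-3=13
Step 2: prey: 44+22-22=44; pred: 13+11-5=19
Step 3: prey: 44+22-33=33; pred: 19+16-7=28
Step 4: prey: 33+16-36=13; pred: 28+18-11=35
Step 5: prey: 13+6-18=1; pred: 35+9-14=30
Step 6: prey: 1+0-1=0; pred: 30+0-12=18
Step 7: prey: 0+0-0=0; pred: 18+0-7=11
Step 8: prey: 0+0-0=0; pred: 11+0-4=7
Step 9: prey: 0+0-0=0; pred: 7+0-2=5
Step 10: prey: 0+0-0=0; pred: 5+0-2=3
Max prey = 44 at step 1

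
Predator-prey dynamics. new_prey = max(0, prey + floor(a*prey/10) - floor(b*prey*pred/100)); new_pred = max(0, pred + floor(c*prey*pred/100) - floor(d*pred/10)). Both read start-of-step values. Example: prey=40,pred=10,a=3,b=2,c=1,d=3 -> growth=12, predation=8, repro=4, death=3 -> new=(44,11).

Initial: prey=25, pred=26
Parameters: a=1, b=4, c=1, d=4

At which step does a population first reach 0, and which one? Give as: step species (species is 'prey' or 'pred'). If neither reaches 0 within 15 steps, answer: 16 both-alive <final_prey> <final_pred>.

Step 1: prey: 25+2-26=1; pred: 26+6-10=22
Step 2: prey: 1+0-0=1; pred: 22+0-8=14
Step 3: prey: 1+0-0=1; pred: 14+0-5=9
Step 4: prey: 1+0-0=1; pred: 9+0-3=6
Step 5: prey: 1+0-0=1; pred: 6+0-2=4
Step 6: prey: 1+0-0=1; pred: 4+0-1=3
Step 7: prey: 1+0-0=1; pred: 3+0-1=2
Step 8: prey: 1+0-0=1; pred: 2+0-0=2
Steps 9-15: state stable at prey=1, pred=2 (no change)
No extinction within 15 steps

Answer: 16 both-alive 1 2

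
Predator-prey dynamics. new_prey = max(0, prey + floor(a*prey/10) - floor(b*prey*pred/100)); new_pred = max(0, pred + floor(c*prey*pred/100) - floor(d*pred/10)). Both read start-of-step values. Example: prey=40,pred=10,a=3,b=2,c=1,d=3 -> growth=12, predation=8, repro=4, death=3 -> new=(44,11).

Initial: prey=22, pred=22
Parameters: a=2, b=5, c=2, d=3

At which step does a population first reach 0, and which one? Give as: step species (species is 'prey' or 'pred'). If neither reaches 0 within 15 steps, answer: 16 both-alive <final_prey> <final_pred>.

Answer: 2 prey

Derivation:
Step 1: prey: 22+4-24=2; pred: 22+9-6=25
Step 2: prey: 2+0-2=0; pred: 25+1-7=19
First extinction: prey at step 2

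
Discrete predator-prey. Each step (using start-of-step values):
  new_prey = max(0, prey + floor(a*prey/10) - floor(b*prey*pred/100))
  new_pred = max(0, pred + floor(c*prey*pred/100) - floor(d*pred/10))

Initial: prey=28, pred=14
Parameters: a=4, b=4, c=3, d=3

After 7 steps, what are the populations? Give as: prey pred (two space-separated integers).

Step 1: prey: 28+11-15=24; pred: 14+11-4=21
Step 2: prey: 24+9-20=13; pred: 21+15-6=30
Step 3: prey: 13+5-15=3; pred: 30+11-9=32
Step 4: prey: 3+1-3=1; pred: 32+2-9=25
Step 5: prey: 1+0-1=0; pred: 25+0-7=18
Step 6: prey: 0+0-0=0; pred: 18+0-5=13
Step 7: prey: 0+0-0=0; pred: 13+0-3=10

Answer: 0 10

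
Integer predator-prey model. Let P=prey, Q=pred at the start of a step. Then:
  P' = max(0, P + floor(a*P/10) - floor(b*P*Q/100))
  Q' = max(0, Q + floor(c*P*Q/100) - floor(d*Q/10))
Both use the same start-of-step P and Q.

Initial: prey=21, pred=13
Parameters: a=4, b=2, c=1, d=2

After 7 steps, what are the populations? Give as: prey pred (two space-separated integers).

Answer: 38 24

Derivation:
Step 1: prey: 21+8-5=24; pred: 13+2-2=13
Step 2: prey: 24+9-6=27; pred: 13+3-2=14
Step 3: prey: 27+10-7=30; pred: 14+3-2=15
Step 4: prey: 30+12-9=33; pred: 15+4-3=16
Step 5: prey: 33+13-10=36; pred: 16+5-3=18
Step 6: prey: 36+14-12=38; pred: 18+6-3=21
Step 7: prey: 38+15-15=38; pred: 21+7-4=24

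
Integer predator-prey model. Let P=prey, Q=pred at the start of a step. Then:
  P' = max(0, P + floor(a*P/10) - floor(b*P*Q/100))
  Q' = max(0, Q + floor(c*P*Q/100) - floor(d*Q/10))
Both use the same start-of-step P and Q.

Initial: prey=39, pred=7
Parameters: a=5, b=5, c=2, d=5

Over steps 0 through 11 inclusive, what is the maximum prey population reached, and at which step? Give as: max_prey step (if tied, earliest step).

Step 1: prey: 39+19-13=45; pred: 7+5-3=9
Step 2: prey: 45+22-20=47; pred: 9+8-4=13
Step 3: prey: 47+23-30=40; pred: 13+12-6=19
Step 4: prey: 40+20-38=22; pred: 19+15-9=25
Step 5: prey: 22+11-27=6; pred: 25+11-12=24
Step 6: prey: 6+3-7=2; pred: 24+2-12=14
Step 7: prey: 2+1-1=2; pred: 14+0-7=7
Step 8: prey: 2+1-0=3; pred: 7+0-3=4
Step 9: prey: 3+1-0=4; pred: 4+0-2=2
Step 10: prey: 4+2-0=6; pred: 2+0-1=1
Step 11: prey: 6+3-0=9; pred: 1+0-0=1
Max prey = 47 at step 2

Answer: 47 2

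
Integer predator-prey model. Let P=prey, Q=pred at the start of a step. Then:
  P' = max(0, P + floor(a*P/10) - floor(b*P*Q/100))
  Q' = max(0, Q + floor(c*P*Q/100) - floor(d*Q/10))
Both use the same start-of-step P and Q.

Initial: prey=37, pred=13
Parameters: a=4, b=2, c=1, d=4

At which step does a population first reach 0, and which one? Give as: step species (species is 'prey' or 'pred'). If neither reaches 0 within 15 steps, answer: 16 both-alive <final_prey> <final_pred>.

Step 1: prey: 37+14-9=42; pred: 13+4-5=12
Step 2: prey: 42+16-10=48; pred: 12+5-4=13
Step 3: prey: 48+19-12=55; pred: 13+6-5=14
Step 4: prey: 55+22-15=62; pred: 14+7-5=16
Step 5: prey: 62+24-19=67; pred: 16+9-6=19
Step 6: prey: 67+26-25=68; pred: 19+12-7=24
Step 7: prey: 68+27-32=63; pred: 24+16-9=31
Step 8: prey: 63+25-39=49; pred: 31+19-12=38
Step 9: prey: 49+19-37=31; pred: 38+18-15=41
Step 10: prey: 31+12-25=18; pred: 41+12-16=37
Step 11: prey: 18+7-13=12; pred: 37+6-14=29
Step 12: prey: 12+4-6=10; pred: 29+3-11=21
Step 13: prey: 10+4-4=10; pred: 21+2-8=15
Step 14: prey: 10+4-3=11; pred: 15+1-6=10
Step 15: prey: 11+4-2=13; pred: 10+1-4=7
No extinction within 15 steps

Answer: 16 both-alive 13 7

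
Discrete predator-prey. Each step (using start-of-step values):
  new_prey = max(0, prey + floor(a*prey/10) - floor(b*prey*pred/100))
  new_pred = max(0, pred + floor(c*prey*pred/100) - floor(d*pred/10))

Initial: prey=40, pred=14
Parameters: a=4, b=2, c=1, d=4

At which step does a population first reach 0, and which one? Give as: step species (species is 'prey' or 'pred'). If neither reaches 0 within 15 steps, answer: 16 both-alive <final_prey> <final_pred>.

Answer: 16 both-alive 14 7

Derivation:
Step 1: prey: 40+16-11=45; pred: 14+5-5=14
Step 2: prey: 45+18-12=51; pred: 14+6-5=15
Step 3: prey: 51+20-15=56; pred: 15+7-6=16
Step 4: prey: 56+22-17=61; pred: 16+8-6=18
Step 5: prey: 61+24-21=64; pred: 18+10-7=21
Step 6: prey: 64+25-26=63; pred: 21+13-8=26
Step 7: prey: 63+25-32=56; pred: 26+16-10=32
Step 8: prey: 56+22-35=43; pred: 32+17-12=37
Step 9: prey: 43+17-31=29; pred: 37+15-14=38
Step 10: prey: 29+11-22=18; pred: 38+11-15=34
Step 11: prey: 18+7-12=13; pred: 34+6-13=27
Step 12: prey: 13+5-7=11; pred: 27+3-10=20
Step 13: prey: 11+4-4=11; pred: 20+2-8=14
Step 14: prey: 11+4-3=12; pred: 14+1-5=10
Step 15: prey: 12+4-2=14; pred: 10+1-4=7
No extinction within 15 steps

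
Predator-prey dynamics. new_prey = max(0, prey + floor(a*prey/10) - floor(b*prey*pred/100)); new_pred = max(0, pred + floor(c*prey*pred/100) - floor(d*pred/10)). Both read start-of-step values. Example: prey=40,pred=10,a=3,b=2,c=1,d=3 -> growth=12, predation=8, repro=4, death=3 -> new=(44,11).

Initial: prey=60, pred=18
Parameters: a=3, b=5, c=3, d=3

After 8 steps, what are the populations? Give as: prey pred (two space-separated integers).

Answer: 0 9

Derivation:
Step 1: prey: 60+18-54=24; pred: 18+32-5=45
Step 2: prey: 24+7-54=0; pred: 45+32-13=64
Step 3: prey: 0+0-0=0; pred: 64+0-19=45
Step 4: prey: 0+0-0=0; pred: 45+0-13=32
Step 5: prey: 0+0-0=0; pred: 32+0-9=23
Step 6: prey: 0+0-0=0; pred: 23+0-6=17
Step 7: prey: 0+0-0=0; pred: 17+0-5=12
Step 8: prey: 0+0-0=0; pred: 12+0-3=9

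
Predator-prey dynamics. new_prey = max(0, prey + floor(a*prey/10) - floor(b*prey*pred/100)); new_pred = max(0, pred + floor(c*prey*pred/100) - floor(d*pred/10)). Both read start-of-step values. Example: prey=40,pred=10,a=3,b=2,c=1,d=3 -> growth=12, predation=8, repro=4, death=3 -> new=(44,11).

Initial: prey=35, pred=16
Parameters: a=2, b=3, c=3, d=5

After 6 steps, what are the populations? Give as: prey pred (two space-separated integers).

Step 1: prey: 35+7-16=26; pred: 16+16-8=24
Step 2: prey: 26+5-18=13; pred: 24+18-12=30
Step 3: prey: 13+2-11=4; pred: 30+11-15=26
Step 4: prey: 4+0-3=1; pred: 26+3-13=16
Step 5: prey: 1+0-0=1; pred: 16+0-8=8
Step 6: prey: 1+0-0=1; pred: 8+0-4=4

Answer: 1 4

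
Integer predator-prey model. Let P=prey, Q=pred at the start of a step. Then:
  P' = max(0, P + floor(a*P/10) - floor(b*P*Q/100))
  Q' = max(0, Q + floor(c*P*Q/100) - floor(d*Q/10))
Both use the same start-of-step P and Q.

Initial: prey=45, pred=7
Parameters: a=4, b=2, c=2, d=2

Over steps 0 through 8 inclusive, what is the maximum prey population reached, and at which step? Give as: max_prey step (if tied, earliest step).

Answer: 66 2

Derivation:
Step 1: prey: 45+18-6=57; pred: 7+6-1=12
Step 2: prey: 57+22-13=66; pred: 12+13-2=23
Step 3: prey: 66+26-30=62; pred: 23+30-4=49
Step 4: prey: 62+24-60=26; pred: 49+60-9=100
Step 5: prey: 26+10-52=0; pred: 100+52-20=132
Step 6: prey: 0+0-0=0; pred: 132+0-26=106
Step 7: prey: 0+0-0=0; pred: 106+0-21=85
Step 8: prey: 0+0-0=0; pred: 85+0-17=68
Max prey = 66 at step 2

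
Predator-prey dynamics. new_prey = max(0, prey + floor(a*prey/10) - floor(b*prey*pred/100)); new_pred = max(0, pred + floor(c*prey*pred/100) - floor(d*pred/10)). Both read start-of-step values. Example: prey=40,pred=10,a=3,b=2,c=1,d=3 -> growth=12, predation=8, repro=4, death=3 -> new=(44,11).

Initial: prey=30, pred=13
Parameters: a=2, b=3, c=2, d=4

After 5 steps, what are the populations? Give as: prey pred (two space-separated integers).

Answer: 7 11

Derivation:
Step 1: prey: 30+6-11=25; pred: 13+7-5=15
Step 2: prey: 25+5-11=19; pred: 15+7-6=16
Step 3: prey: 19+3-9=13; pred: 16+6-6=16
Step 4: prey: 13+2-6=9; pred: 16+4-6=14
Step 5: prey: 9+1-3=7; pred: 14+2-5=11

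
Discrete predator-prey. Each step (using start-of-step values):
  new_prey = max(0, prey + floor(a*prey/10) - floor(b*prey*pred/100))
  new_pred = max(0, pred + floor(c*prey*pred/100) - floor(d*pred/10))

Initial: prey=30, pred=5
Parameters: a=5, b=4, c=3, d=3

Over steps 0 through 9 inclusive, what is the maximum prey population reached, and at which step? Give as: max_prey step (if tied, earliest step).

Step 1: prey: 30+15-6=39; pred: 5+4-1=8
Step 2: prey: 39+19-12=46; pred: 8+9-2=15
Step 3: prey: 46+23-27=42; pred: 15+20-4=31
Step 4: prey: 42+21-52=11; pred: 31+39-9=61
Step 5: prey: 11+5-26=0; pred: 61+20-18=63
Step 6: prey: 0+0-0=0; pred: 63+0-18=45
Step 7: prey: 0+0-0=0; pred: 45+0-13=32
Step 8: prey: 0+0-0=0; pred: 32+0-9=23
Step 9: prey: 0+0-0=0; pred: 23+0-6=17
Max prey = 46 at step 2

Answer: 46 2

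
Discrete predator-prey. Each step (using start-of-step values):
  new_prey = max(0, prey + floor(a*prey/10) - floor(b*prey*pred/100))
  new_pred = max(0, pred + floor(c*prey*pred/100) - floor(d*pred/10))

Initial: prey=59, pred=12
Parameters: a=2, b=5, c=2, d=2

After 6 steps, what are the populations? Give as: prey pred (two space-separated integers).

Answer: 0 16

Derivation:
Step 1: prey: 59+11-35=35; pred: 12+14-2=24
Step 2: prey: 35+7-42=0; pred: 24+16-4=36
Step 3: prey: 0+0-0=0; pred: 36+0-7=29
Step 4: prey: 0+0-0=0; pred: 29+0-5=24
Step 5: prey: 0+0-0=0; pred: 24+0-4=20
Step 6: prey: 0+0-0=0; pred: 20+0-4=16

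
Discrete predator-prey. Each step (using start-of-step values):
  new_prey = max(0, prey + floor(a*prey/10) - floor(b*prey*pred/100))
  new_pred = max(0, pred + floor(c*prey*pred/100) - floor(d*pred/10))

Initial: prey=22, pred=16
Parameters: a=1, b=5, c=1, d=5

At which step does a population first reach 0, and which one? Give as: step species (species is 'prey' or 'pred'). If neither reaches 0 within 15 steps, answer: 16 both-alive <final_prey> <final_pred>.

Step 1: prey: 22+2-17=7; pred: 16+3-8=11
Step 2: prey: 7+0-3=4; pred: 11+0-5=6
Step 3: prey: 4+0-1=3; pred: 6+0-3=3
Step 4: prey: 3+0-0=3; pred: 3+0-1=2
Step 5: prey: 3+0-0=3; pred: 2+0-1=1
Step 6: prey: 3+0-0=3; pred: 1+0-0=1
Steps 7-15: state stable at prey=3, pred=1 (no change)
No extinction within 15 steps

Answer: 16 both-alive 3 1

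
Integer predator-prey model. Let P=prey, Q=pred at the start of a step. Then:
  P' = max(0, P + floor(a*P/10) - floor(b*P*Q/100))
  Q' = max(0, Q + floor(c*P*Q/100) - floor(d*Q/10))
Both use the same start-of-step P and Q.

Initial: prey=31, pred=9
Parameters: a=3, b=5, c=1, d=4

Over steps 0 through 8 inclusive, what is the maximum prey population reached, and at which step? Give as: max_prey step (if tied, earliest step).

Answer: 33 8

Derivation:
Step 1: prey: 31+9-13=27; pred: 9+2-3=8
Step 2: prey: 27+8-10=25; pred: 8+2-3=7
Step 3: prey: 25+7-8=24; pred: 7+1-2=6
Step 4: prey: 24+7-7=24; pred: 6+1-2=5
Step 5: prey: 24+7-6=25; pred: 5+1-2=4
Step 6: prey: 25+7-5=27; pred: 4+1-1=4
Step 7: prey: 27+8-5=30; pred: 4+1-1=4
Step 8: prey: 30+9-6=33; pred: 4+1-1=4
Max prey = 33 at step 8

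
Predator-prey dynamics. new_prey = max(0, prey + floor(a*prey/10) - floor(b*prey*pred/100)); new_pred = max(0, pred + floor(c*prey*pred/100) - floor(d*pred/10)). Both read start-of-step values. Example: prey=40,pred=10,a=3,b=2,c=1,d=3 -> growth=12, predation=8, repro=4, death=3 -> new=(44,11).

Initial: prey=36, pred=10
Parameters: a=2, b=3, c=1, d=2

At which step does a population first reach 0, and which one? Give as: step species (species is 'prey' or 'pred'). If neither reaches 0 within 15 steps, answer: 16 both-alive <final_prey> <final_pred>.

Answer: 16 both-alive 8 4

Derivation:
Step 1: prey: 36+7-10=33; pred: 10+3-2=11
Step 2: prey: 33+6-10=29; pred: 11+3-2=12
Step 3: prey: 29+5-10=24; pred: 12+3-2=13
Step 4: prey: 24+4-9=19; pred: 13+3-2=14
Step 5: prey: 19+3-7=15; pred: 14+2-2=14
Step 6: prey: 15+3-6=12; pred: 14+2-2=14
Step 7: prey: 12+2-5=9; pred: 14+1-2=13
Step 8: prey: 9+1-3=7; pred: 13+1-2=12
Step 9: prey: 7+1-2=6; pred: 12+0-2=10
Step 10: prey: 6+1-1=6; pred: 10+0-2=8
Step 11: prey: 6+1-1=6; pred: 8+0-1=7
Step 12: prey: 6+1-1=6; pred: 7+0-1=6
Step 13: prey: 6+1-1=6; pred: 6+0-1=5
Step 14: prey: 6+1-0=7; pred: 5+0-1=4
Step 15: prey: 7+1-0=8; pred: 4+0-0=4
No extinction within 15 steps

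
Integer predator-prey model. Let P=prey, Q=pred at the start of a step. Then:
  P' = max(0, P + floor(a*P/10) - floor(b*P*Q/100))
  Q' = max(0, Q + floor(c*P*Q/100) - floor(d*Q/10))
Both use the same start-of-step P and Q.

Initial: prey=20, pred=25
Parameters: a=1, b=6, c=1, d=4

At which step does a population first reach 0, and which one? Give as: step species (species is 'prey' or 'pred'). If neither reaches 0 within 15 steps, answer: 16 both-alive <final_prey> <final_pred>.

Answer: 1 prey

Derivation:
Step 1: prey: 20+2-30=0; pred: 25+5-10=20
First extinction: prey at step 1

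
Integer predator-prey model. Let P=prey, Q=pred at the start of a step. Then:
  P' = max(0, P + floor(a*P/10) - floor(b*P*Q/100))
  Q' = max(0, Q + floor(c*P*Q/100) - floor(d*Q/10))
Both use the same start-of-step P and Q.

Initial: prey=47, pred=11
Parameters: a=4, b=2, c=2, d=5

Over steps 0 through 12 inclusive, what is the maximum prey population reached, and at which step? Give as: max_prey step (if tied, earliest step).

Step 1: prey: 47+18-10=55; pred: 11+10-5=16
Step 2: prey: 55+22-17=60; pred: 16+17-8=25
Step 3: prey: 60+24-30=54; pred: 25+30-12=43
Step 4: prey: 54+21-46=29; pred: 43+46-21=68
Step 5: prey: 29+11-39=1; pred: 68+39-34=73
Step 6: prey: 1+0-1=0; pred: 73+1-36=38
Step 7: prey: 0+0-0=0; pred: 38+0-19=19
Step 8: prey: 0+0-0=0; pred: 19+0-9=10
Step 9: prey: 0+0-0=0; pred: 10+0-5=5
Step 10: prey: 0+0-0=0; pred: 5+0-2=3
Step 11: prey: 0+0-0=0; pred: 3+0-1=2
Step 12: prey: 0+0-0=0; pred: 2+0-1=1
Max prey = 60 at step 2

Answer: 60 2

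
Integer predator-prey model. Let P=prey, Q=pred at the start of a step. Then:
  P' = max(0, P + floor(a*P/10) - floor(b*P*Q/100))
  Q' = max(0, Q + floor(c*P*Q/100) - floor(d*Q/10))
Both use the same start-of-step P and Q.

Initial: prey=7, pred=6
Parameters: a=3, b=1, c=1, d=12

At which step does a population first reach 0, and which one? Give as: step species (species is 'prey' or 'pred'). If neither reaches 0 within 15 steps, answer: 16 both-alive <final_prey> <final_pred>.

Answer: 1 pred

Derivation:
Step 1: prey: 7+2-0=9; pred: 6+0-7=0
First extinction: pred at step 1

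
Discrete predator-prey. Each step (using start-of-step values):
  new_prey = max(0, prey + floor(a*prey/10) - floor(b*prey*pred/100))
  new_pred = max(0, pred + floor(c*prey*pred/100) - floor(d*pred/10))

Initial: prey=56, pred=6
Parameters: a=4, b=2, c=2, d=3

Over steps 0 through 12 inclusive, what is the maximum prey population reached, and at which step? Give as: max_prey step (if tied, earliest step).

Answer: 85 2

Derivation:
Step 1: prey: 56+22-6=72; pred: 6+6-1=11
Step 2: prey: 72+28-15=85; pred: 11+15-3=23
Step 3: prey: 85+34-39=80; pred: 23+39-6=56
Step 4: prey: 80+32-89=23; pred: 56+89-16=129
Step 5: prey: 23+9-59=0; pred: 129+59-38=150
Step 6: prey: 0+0-0=0; pred: 150+0-45=105
Step 7: prey: 0+0-0=0; pred: 105+0-31=74
Step 8: prey: 0+0-0=0; pred: 74+0-22=52
Step 9: prey: 0+0-0=0; pred: 52+0-15=37
Step 10: prey: 0+0-0=0; pred: 37+0-11=26
Step 11: prey: 0+0-0=0; pred: 26+0-7=19
Step 12: prey: 0+0-0=0; pred: 19+0-5=14
Max prey = 85 at step 2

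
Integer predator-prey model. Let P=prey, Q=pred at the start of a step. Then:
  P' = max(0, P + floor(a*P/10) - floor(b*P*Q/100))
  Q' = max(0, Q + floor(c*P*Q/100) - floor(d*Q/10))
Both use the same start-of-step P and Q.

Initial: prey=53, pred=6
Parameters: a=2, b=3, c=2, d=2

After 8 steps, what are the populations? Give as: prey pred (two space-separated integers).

Answer: 0 23

Derivation:
Step 1: prey: 53+10-9=54; pred: 6+6-1=11
Step 2: prey: 54+10-17=47; pred: 11+11-2=20
Step 3: prey: 47+9-28=28; pred: 20+18-4=34
Step 4: prey: 28+5-28=5; pred: 34+19-6=47
Step 5: prey: 5+1-7=0; pred: 47+4-9=42
Step 6: prey: 0+0-0=0; pred: 42+0-8=34
Step 7: prey: 0+0-0=0; pred: 34+0-6=28
Step 8: prey: 0+0-0=0; pred: 28+0-5=23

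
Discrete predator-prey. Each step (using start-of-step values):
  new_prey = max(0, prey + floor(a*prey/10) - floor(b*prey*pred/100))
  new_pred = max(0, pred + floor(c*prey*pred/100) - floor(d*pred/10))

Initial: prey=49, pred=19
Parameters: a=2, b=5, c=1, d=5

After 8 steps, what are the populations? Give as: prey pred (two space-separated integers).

Step 1: prey: 49+9-46=12; pred: 19+9-9=19
Step 2: prey: 12+2-11=3; pred: 19+2-9=12
Step 3: prey: 3+0-1=2; pred: 12+0-6=6
Step 4: prey: 2+0-0=2; pred: 6+0-3=3
Step 5: prey: 2+0-0=2; pred: 3+0-1=2
Step 6: prey: 2+0-0=2; pred: 2+0-1=1
Step 7: prey: 2+0-0=2; pred: 1+0-0=1
Step 8: prey: 2+0-0=2; pred: 1+0-0=1

Answer: 2 1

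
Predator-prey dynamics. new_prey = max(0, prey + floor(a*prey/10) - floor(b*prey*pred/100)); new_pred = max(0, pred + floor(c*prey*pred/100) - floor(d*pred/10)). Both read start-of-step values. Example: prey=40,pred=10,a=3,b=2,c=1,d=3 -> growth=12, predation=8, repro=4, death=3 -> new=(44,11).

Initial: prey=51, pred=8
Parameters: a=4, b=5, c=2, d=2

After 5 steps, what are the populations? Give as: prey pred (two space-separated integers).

Step 1: prey: 51+20-20=51; pred: 8+8-1=15
Step 2: prey: 51+20-38=33; pred: 15+15-3=27
Step 3: prey: 33+13-44=2; pred: 27+17-5=39
Step 4: prey: 2+0-3=0; pred: 39+1-7=33
Step 5: prey: 0+0-0=0; pred: 33+0-6=27

Answer: 0 27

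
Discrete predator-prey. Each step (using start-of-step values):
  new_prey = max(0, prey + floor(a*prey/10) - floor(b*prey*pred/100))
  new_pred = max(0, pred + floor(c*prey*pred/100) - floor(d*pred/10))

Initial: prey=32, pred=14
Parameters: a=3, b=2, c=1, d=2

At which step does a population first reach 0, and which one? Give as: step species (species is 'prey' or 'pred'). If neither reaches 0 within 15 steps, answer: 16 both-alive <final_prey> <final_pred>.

Step 1: prey: 32+9-8=33; pred: 14+4-2=16
Step 2: prey: 33+9-10=32; pred: 16+5-3=18
Step 3: prey: 32+9-11=30; pred: 18+5-3=20
Step 4: prey: 30+9-12=27; pred: 20+6-4=22
Step 5: prey: 27+8-11=24; pred: 22+5-4=23
Step 6: prey: 24+7-11=20; pred: 23+5-4=24
Step 7: prey: 20+6-9=17; pred: 24+4-4=24
Step 8: prey: 17+5-8=14; pred: 24+4-4=24
Step 9: prey: 14+4-6=12; pred: 24+3-4=23
Step 10: prey: 12+3-5=10; pred: 23+2-4=21
Step 11: prey: 10+3-4=9; pred: 21+2-4=19
Step 12: prey: 9+2-3=8; pred: 19+1-3=17
Step 13: prey: 8+2-2=8; pred: 17+1-3=15
Step 14: prey: 8+2-2=8; pred: 15+1-3=13
Step 15: prey: 8+2-2=8; pred: 13+1-2=12
No extinction within 15 steps

Answer: 16 both-alive 8 12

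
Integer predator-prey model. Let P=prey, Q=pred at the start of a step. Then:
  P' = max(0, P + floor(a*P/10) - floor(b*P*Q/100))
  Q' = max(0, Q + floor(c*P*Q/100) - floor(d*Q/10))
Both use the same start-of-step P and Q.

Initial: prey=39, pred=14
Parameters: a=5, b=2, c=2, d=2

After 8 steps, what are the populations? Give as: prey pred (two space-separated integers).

Answer: 0 49

Derivation:
Step 1: prey: 39+19-10=48; pred: 14+10-2=22
Step 2: prey: 48+24-21=51; pred: 22+21-4=39
Step 3: prey: 51+25-39=37; pred: 39+39-7=71
Step 4: prey: 37+18-52=3; pred: 71+52-14=109
Step 5: prey: 3+1-6=0; pred: 109+6-21=94
Step 6: prey: 0+0-0=0; pred: 94+0-18=76
Step 7: prey: 0+0-0=0; pred: 76+0-15=61
Step 8: prey: 0+0-0=0; pred: 61+0-12=49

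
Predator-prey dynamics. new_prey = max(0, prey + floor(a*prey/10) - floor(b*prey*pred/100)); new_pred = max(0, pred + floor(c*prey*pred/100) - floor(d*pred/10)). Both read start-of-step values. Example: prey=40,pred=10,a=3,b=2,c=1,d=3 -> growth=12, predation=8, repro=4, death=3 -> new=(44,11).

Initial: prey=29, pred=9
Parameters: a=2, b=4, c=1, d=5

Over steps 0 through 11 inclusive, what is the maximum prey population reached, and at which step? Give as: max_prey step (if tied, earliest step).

Answer: 65 11

Derivation:
Step 1: prey: 29+5-10=24; pred: 9+2-4=7
Step 2: prey: 24+4-6=22; pred: 7+1-3=5
Step 3: prey: 22+4-4=22; pred: 5+1-2=4
Step 4: prey: 22+4-3=23; pred: 4+0-2=2
Step 5: prey: 23+4-1=26; pred: 2+0-1=1
Step 6: prey: 26+5-1=30; pred: 1+0-0=1
Step 7: prey: 30+6-1=35; pred: 1+0-0=1
Step 8: prey: 35+7-1=41; pred: 1+0-0=1
Step 9: prey: 41+8-1=48; pred: 1+0-0=1
Step 10: prey: 48+9-1=56; pred: 1+0-0=1
Step 11: prey: 56+11-2=65; pred: 1+0-0=1
Max prey = 65 at step 11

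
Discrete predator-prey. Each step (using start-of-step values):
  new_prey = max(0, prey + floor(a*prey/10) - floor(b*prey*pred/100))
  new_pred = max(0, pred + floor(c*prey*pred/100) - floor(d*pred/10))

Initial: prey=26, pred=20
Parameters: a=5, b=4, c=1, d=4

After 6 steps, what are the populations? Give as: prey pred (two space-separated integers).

Answer: 26 5

Derivation:
Step 1: prey: 26+13-20=19; pred: 20+5-8=17
Step 2: prey: 19+9-12=16; pred: 17+3-6=14
Step 3: prey: 16+8-8=16; pred: 14+2-5=11
Step 4: prey: 16+8-7=17; pred: 11+1-4=8
Step 5: prey: 17+8-5=20; pred: 8+1-3=6
Step 6: prey: 20+10-4=26; pred: 6+1-2=5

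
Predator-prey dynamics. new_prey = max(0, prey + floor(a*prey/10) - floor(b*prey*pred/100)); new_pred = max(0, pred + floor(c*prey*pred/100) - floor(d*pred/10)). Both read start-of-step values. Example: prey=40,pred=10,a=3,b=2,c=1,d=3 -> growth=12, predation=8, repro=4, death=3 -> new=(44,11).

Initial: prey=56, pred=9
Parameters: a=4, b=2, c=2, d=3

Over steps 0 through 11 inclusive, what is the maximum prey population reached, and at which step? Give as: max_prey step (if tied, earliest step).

Answer: 72 2

Derivation:
Step 1: prey: 56+22-10=68; pred: 9+10-2=17
Step 2: prey: 68+27-23=72; pred: 17+23-5=35
Step 3: prey: 72+28-50=50; pred: 35+50-10=75
Step 4: prey: 50+20-75=0; pred: 75+75-22=128
Step 5: prey: 0+0-0=0; pred: 128+0-38=90
Step 6: prey: 0+0-0=0; pred: 90+0-27=63
Step 7: prey: 0+0-0=0; pred: 63+0-18=45
Step 8: prey: 0+0-0=0; pred: 45+0-13=32
Step 9: prey: 0+0-0=0; pred: 32+0-9=23
Step 10: prey: 0+0-0=0; pred: 23+0-6=17
Step 11: prey: 0+0-0=0; pred: 17+0-5=12
Max prey = 72 at step 2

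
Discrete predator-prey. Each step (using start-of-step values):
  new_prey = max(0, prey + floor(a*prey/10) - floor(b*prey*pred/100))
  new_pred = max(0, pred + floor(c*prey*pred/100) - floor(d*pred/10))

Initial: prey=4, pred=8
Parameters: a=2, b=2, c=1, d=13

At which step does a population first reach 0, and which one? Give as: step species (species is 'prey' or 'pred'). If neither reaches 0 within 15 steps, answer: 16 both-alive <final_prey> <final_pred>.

Answer: 1 pred

Derivation:
Step 1: prey: 4+0-0=4; pred: 8+0-10=0
First extinction: pred at step 1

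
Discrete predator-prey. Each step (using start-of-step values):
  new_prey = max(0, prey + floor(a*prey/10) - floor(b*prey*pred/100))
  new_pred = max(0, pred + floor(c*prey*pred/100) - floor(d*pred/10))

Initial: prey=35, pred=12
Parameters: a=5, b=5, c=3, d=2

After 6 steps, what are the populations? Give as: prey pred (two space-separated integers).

Step 1: prey: 35+17-21=31; pred: 12+12-2=22
Step 2: prey: 31+15-34=12; pred: 22+20-4=38
Step 3: prey: 12+6-22=0; pred: 38+13-7=44
Step 4: prey: 0+0-0=0; pred: 44+0-8=36
Step 5: prey: 0+0-0=0; pred: 36+0-7=29
Step 6: prey: 0+0-0=0; pred: 29+0-5=24

Answer: 0 24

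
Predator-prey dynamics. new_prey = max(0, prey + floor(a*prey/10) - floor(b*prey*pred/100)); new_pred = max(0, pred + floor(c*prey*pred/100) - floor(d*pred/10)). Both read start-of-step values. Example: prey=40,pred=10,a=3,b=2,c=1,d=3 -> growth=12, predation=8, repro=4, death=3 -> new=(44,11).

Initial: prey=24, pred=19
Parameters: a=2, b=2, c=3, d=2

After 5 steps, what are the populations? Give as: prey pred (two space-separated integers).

Step 1: prey: 24+4-9=19; pred: 19+13-3=29
Step 2: prey: 19+3-11=11; pred: 29+16-5=40
Step 3: prey: 11+2-8=5; pred: 40+13-8=45
Step 4: prey: 5+1-4=2; pred: 45+6-9=42
Step 5: prey: 2+0-1=1; pred: 42+2-8=36

Answer: 1 36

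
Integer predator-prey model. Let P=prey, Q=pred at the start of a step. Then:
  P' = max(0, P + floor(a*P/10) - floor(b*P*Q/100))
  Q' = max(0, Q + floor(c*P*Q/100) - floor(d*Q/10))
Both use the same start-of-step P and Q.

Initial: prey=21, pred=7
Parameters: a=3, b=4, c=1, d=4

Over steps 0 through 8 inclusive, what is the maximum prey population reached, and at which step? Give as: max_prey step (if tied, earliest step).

Step 1: prey: 21+6-5=22; pred: 7+1-2=6
Step 2: prey: 22+6-5=23; pred: 6+1-2=5
Step 3: prey: 23+6-4=25; pred: 5+1-2=4
Step 4: prey: 25+7-4=28; pred: 4+1-1=4
Step 5: prey: 28+8-4=32; pred: 4+1-1=4
Step 6: prey: 32+9-5=36; pred: 4+1-1=4
Step 7: prey: 36+10-5=41; pred: 4+1-1=4
Step 8: prey: 41+12-6=47; pred: 4+1-1=4
Max prey = 47 at step 8

Answer: 47 8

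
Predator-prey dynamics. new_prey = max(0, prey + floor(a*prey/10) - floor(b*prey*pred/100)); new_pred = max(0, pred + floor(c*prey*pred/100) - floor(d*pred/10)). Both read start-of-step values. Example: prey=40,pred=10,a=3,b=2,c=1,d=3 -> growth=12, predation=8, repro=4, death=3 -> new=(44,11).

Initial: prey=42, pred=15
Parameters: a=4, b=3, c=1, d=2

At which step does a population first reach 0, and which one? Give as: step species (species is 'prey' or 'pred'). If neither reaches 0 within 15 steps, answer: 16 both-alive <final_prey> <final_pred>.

Step 1: prey: 42+16-18=40; pred: 15+6-3=18
Step 2: prey: 40+16-21=35; pred: 18+7-3=22
Step 3: prey: 35+14-23=26; pred: 22+7-4=25
Step 4: prey: 26+10-19=17; pred: 25+6-5=26
Step 5: prey: 17+6-13=10; pred: 26+4-5=25
Step 6: prey: 10+4-7=7; pred: 25+2-5=22
Step 7: prey: 7+2-4=5; pred: 22+1-4=19
Step 8: prey: 5+2-2=5; pred: 19+0-3=16
Step 9: prey: 5+2-2=5; pred: 16+0-3=13
Step 10: prey: 5+2-1=6; pred: 13+0-2=11
Step 11: prey: 6+2-1=7; pred: 11+0-2=9
Step 12: prey: 7+2-1=8; pred: 9+0-1=8
Step 13: prey: 8+3-1=10; pred: 8+0-1=7
Step 14: prey: 10+4-2=12; pred: 7+0-1=6
Step 15: prey: 12+4-2=14; pred: 6+0-1=5
No extinction within 15 steps

Answer: 16 both-alive 14 5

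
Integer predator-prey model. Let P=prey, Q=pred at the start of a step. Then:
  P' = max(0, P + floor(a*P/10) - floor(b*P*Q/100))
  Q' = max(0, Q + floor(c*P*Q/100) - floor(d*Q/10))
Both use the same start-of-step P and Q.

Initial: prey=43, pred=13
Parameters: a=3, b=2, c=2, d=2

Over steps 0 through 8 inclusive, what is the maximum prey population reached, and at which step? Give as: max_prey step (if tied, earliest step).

Answer: 44 1

Derivation:
Step 1: prey: 43+12-11=44; pred: 13+11-2=22
Step 2: prey: 44+13-19=38; pred: 22+19-4=37
Step 3: prey: 38+11-28=21; pred: 37+28-7=58
Step 4: prey: 21+6-24=3; pred: 58+24-11=71
Step 5: prey: 3+0-4=0; pred: 71+4-14=61
Step 6: prey: 0+0-0=0; pred: 61+0-12=49
Step 7: prey: 0+0-0=0; pred: 49+0-9=40
Step 8: prey: 0+0-0=0; pred: 40+0-8=32
Max prey = 44 at step 1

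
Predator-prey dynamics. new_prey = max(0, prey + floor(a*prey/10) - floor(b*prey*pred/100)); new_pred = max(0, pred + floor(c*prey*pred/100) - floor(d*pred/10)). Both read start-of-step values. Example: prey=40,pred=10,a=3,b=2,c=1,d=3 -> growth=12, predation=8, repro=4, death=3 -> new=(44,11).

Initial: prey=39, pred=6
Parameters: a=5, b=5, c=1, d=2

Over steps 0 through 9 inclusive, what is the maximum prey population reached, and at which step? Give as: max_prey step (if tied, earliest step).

Answer: 57 3

Derivation:
Step 1: prey: 39+19-11=47; pred: 6+2-1=7
Step 2: prey: 47+23-16=54; pred: 7+3-1=9
Step 3: prey: 54+27-24=57; pred: 9+4-1=12
Step 4: prey: 57+28-34=51; pred: 12+6-2=16
Step 5: prey: 51+25-40=36; pred: 16+8-3=21
Step 6: prey: 36+18-37=17; pred: 21+7-4=24
Step 7: prey: 17+8-20=5; pred: 24+4-4=24
Step 8: prey: 5+2-6=1; pred: 24+1-4=21
Step 9: prey: 1+0-1=0; pred: 21+0-4=17
Max prey = 57 at step 3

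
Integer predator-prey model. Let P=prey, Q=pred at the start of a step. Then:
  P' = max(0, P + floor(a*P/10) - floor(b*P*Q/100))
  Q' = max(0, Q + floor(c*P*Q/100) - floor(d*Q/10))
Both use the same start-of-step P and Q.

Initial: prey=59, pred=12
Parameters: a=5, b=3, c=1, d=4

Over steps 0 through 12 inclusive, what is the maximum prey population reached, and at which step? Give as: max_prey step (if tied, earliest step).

Step 1: prey: 59+29-21=67; pred: 12+7-4=15
Step 2: prey: 67+33-30=70; pred: 15+10-6=19
Step 3: prey: 70+35-39=66; pred: 19+13-7=25
Step 4: prey: 66+33-49=50; pred: 25+16-10=31
Step 5: prey: 50+25-46=29; pred: 31+15-12=34
Step 6: prey: 29+14-29=14; pred: 34+9-13=30
Step 7: prey: 14+7-12=9; pred: 30+4-12=22
Step 8: prey: 9+4-5=8; pred: 22+1-8=15
Step 9: prey: 8+4-3=9; pred: 15+1-6=10
Step 10: prey: 9+4-2=11; pred: 10+0-4=6
Step 11: prey: 11+5-1=15; pred: 6+0-2=4
Step 12: prey: 15+7-1=21; pred: 4+0-1=3
Max prey = 70 at step 2

Answer: 70 2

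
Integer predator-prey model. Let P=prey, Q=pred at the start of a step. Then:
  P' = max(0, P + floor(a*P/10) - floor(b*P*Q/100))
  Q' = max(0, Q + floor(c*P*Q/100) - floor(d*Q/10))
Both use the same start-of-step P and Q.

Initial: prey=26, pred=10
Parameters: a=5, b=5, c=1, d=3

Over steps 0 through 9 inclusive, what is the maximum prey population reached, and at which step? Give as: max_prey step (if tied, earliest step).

Step 1: prey: 26+13-13=26; pred: 10+2-3=9
Step 2: prey: 26+13-11=28; pred: 9+2-2=9
Step 3: prey: 28+14-12=30; pred: 9+2-2=9
Step 4: prey: 30+15-13=32; pred: 9+2-2=9
Step 5: prey: 32+16-14=34; pred: 9+2-2=9
Step 6: prey: 34+17-15=36; pred: 9+3-2=10
Step 7: prey: 36+18-18=36; pred: 10+3-3=10
Step 8: prey: 36+18-18=36; pred: 10+3-3=10
Step 9: prey: 36+18-18=36; pred: 10+3-3=10
Max prey = 36 at step 6

Answer: 36 6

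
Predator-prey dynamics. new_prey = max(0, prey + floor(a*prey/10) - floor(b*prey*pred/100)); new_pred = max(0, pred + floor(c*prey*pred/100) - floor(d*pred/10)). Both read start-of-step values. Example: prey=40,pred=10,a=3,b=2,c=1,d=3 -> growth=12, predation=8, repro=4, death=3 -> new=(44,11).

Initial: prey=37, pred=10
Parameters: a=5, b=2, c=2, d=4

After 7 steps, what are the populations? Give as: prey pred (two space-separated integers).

Step 1: prey: 37+18-7=48; pred: 10+7-4=13
Step 2: prey: 48+24-12=60; pred: 13+12-5=20
Step 3: prey: 60+30-24=66; pred: 20+24-8=36
Step 4: prey: 66+33-47=52; pred: 36+47-14=69
Step 5: prey: 52+26-71=7; pred: 69+71-27=113
Step 6: prey: 7+3-15=0; pred: 113+15-45=83
Step 7: prey: 0+0-0=0; pred: 83+0-33=50

Answer: 0 50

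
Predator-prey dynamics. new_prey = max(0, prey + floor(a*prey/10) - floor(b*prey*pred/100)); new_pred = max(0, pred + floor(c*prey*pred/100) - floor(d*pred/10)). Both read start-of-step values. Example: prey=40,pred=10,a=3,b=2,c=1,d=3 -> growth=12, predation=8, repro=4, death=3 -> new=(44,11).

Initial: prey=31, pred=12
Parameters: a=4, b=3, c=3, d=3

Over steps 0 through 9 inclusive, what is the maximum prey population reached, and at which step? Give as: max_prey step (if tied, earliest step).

Step 1: prey: 31+12-11=32; pred: 12+11-3=20
Step 2: prey: 32+12-19=25; pred: 20+19-6=33
Step 3: prey: 25+10-24=11; pred: 33+24-9=48
Step 4: prey: 11+4-15=0; pred: 48+15-14=49
Step 5: prey: 0+0-0=0; pred: 49+0-14=35
Step 6: prey: 0+0-0=0; pred: 35+0-10=25
Step 7: prey: 0+0-0=0; pred: 25+0-7=18
Step 8: prey: 0+0-0=0; pred: 18+0-5=13
Step 9: prey: 0+0-0=0; pred: 13+0-3=10
Max prey = 32 at step 1

Answer: 32 1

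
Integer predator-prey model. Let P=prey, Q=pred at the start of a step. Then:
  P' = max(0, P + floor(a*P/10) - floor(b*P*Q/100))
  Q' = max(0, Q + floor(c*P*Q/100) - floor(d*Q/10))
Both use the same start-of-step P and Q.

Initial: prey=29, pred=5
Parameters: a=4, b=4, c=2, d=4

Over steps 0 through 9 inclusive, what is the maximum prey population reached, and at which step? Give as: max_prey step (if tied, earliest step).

Step 1: prey: 29+11-5=35; pred: 5+2-2=5
Step 2: prey: 35+14-7=42; pred: 5+3-2=6
Step 3: prey: 42+16-10=48; pred: 6+5-2=9
Step 4: prey: 48+19-17=50; pred: 9+8-3=14
Step 5: prey: 50+20-28=42; pred: 14+14-5=23
Step 6: prey: 42+16-38=20; pred: 23+19-9=33
Step 7: prey: 20+8-26=2; pred: 33+13-13=33
Step 8: prey: 2+0-2=0; pred: 33+1-13=21
Step 9: prey: 0+0-0=0; pred: 21+0-8=13
Max prey = 50 at step 4

Answer: 50 4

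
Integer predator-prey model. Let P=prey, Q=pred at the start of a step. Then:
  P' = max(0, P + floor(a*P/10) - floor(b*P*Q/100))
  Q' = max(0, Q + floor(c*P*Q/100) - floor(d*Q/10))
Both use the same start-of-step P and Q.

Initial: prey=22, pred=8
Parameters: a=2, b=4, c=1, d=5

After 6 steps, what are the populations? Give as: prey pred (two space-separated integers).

Answer: 31 1

Derivation:
Step 1: prey: 22+4-7=19; pred: 8+1-4=5
Step 2: prey: 19+3-3=19; pred: 5+0-2=3
Step 3: prey: 19+3-2=20; pred: 3+0-1=2
Step 4: prey: 20+4-1=23; pred: 2+0-1=1
Step 5: prey: 23+4-0=27; pred: 1+0-0=1
Step 6: prey: 27+5-1=31; pred: 1+0-0=1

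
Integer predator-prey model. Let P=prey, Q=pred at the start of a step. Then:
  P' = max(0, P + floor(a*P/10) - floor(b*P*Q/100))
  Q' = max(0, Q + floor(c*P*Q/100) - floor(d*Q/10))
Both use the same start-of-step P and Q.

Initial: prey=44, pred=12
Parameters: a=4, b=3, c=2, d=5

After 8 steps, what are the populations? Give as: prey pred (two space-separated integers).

Step 1: prey: 44+17-15=46; pred: 12+10-6=16
Step 2: prey: 46+18-22=42; pred: 16+14-8=22
Step 3: prey: 42+16-27=31; pred: 22+18-11=29
Step 4: prey: 31+12-26=17; pred: 29+17-14=32
Step 5: prey: 17+6-16=7; pred: 32+10-16=26
Step 6: prey: 7+2-5=4; pred: 26+3-13=16
Step 7: prey: 4+1-1=4; pred: 16+1-8=9
Step 8: prey: 4+1-1=4; pred: 9+0-4=5

Answer: 4 5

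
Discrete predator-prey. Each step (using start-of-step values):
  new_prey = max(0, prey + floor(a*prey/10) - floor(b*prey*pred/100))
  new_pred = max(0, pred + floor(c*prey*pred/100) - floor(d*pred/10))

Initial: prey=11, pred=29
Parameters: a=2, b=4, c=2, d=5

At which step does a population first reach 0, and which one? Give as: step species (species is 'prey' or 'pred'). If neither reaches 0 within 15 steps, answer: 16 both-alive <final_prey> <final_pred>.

Answer: 16 both-alive 1 1

Derivation:
Step 1: prey: 11+2-12=1; pred: 29+6-14=21
Step 2: prey: 1+0-0=1; pred: 21+0-10=11
Step 3: prey: 1+0-0=1; pred: 11+0-5=6
Step 4: prey: 1+0-0=1; pred: 6+0-3=3
Step 5: prey: 1+0-0=1; pred: 3+0-1=2
Step 6: prey: 1+0-0=1; pred: 2+0-1=1
Step 7: prey: 1+0-0=1; pred: 1+0-0=1
Steps 8-15: state stable at prey=1, pred=1 (no change)
No extinction within 15 steps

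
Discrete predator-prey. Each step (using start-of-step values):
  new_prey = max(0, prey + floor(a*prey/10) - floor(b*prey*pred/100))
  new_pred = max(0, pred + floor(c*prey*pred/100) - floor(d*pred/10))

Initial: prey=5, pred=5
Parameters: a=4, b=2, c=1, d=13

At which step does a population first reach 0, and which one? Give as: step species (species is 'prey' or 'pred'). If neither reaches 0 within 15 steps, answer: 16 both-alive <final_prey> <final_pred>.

Answer: 1 pred

Derivation:
Step 1: prey: 5+2-0=7; pred: 5+0-6=0
First extinction: pred at step 1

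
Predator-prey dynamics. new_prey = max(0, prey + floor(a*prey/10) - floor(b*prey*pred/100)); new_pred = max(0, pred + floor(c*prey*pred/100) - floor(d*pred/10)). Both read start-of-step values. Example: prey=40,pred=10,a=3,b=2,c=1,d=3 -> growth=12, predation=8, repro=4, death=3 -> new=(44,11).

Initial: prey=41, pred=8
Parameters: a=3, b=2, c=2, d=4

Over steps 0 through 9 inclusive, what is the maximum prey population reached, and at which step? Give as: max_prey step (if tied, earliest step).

Answer: 51 2

Derivation:
Step 1: prey: 41+12-6=47; pred: 8+6-3=11
Step 2: prey: 47+14-10=51; pred: 11+10-4=17
Step 3: prey: 51+15-17=49; pred: 17+17-6=28
Step 4: prey: 49+14-27=36; pred: 28+27-11=44
Step 5: prey: 36+10-31=15; pred: 44+31-17=58
Step 6: prey: 15+4-17=2; pred: 58+17-23=52
Step 7: prey: 2+0-2=0; pred: 52+2-20=34
Step 8: prey: 0+0-0=0; pred: 34+0-13=21
Step 9: prey: 0+0-0=0; pred: 21+0-8=13
Max prey = 51 at step 2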